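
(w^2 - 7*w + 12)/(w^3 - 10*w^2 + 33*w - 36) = 1/(w - 3)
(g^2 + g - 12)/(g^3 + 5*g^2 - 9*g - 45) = (g + 4)/(g^2 + 8*g + 15)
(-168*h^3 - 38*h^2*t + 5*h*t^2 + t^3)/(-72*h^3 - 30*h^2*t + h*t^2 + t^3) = (7*h + t)/(3*h + t)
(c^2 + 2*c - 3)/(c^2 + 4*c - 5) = (c + 3)/(c + 5)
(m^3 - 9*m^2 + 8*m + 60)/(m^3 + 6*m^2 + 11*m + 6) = (m^2 - 11*m + 30)/(m^2 + 4*m + 3)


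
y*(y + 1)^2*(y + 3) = y^4 + 5*y^3 + 7*y^2 + 3*y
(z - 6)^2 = z^2 - 12*z + 36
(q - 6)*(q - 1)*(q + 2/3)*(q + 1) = q^4 - 16*q^3/3 - 5*q^2 + 16*q/3 + 4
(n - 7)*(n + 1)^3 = n^4 - 4*n^3 - 18*n^2 - 20*n - 7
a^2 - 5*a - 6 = (a - 6)*(a + 1)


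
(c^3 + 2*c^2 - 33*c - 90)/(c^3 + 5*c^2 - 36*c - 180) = (c + 3)/(c + 6)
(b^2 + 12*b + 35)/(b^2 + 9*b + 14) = (b + 5)/(b + 2)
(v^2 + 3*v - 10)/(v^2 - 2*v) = (v + 5)/v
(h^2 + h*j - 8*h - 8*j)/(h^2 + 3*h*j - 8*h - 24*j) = (h + j)/(h + 3*j)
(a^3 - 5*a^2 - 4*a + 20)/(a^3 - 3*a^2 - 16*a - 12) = (a^2 - 7*a + 10)/(a^2 - 5*a - 6)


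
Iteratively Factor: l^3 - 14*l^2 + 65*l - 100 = (l - 5)*(l^2 - 9*l + 20) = (l - 5)^2*(l - 4)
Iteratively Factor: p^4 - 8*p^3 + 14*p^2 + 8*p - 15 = (p + 1)*(p^3 - 9*p^2 + 23*p - 15) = (p - 1)*(p + 1)*(p^2 - 8*p + 15) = (p - 3)*(p - 1)*(p + 1)*(p - 5)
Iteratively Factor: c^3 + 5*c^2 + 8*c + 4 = (c + 2)*(c^2 + 3*c + 2) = (c + 2)^2*(c + 1)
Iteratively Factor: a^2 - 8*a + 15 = (a - 3)*(a - 5)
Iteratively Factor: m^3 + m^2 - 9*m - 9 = (m + 1)*(m^2 - 9) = (m - 3)*(m + 1)*(m + 3)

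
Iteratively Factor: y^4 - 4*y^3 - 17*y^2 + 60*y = (y - 5)*(y^3 + y^2 - 12*y) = y*(y - 5)*(y^2 + y - 12) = y*(y - 5)*(y - 3)*(y + 4)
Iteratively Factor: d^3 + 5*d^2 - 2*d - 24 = (d + 4)*(d^2 + d - 6) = (d - 2)*(d + 4)*(d + 3)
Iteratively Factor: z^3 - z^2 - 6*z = (z)*(z^2 - z - 6) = z*(z - 3)*(z + 2)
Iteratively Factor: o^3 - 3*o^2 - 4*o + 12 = (o - 2)*(o^2 - o - 6) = (o - 3)*(o - 2)*(o + 2)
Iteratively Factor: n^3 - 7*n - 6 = (n + 1)*(n^2 - n - 6) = (n - 3)*(n + 1)*(n + 2)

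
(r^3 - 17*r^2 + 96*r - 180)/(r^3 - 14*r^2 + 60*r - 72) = (r - 5)/(r - 2)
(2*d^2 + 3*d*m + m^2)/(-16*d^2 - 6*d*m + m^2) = (-d - m)/(8*d - m)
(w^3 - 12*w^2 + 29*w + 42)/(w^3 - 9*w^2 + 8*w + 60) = (w^2 - 6*w - 7)/(w^2 - 3*w - 10)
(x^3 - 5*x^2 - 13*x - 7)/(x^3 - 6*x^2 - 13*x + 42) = (x^2 + 2*x + 1)/(x^2 + x - 6)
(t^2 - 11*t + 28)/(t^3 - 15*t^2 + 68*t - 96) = (t - 7)/(t^2 - 11*t + 24)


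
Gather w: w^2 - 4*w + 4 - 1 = w^2 - 4*w + 3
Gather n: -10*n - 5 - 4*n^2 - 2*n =-4*n^2 - 12*n - 5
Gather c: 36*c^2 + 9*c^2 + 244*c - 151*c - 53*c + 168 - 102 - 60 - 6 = 45*c^2 + 40*c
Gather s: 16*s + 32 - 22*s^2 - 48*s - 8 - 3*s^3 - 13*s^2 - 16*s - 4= -3*s^3 - 35*s^2 - 48*s + 20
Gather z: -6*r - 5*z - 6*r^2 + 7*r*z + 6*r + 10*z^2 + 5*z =-6*r^2 + 7*r*z + 10*z^2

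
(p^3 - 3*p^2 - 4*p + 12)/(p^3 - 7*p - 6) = (p - 2)/(p + 1)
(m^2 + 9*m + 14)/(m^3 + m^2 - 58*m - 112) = 1/(m - 8)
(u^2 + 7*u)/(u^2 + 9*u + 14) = u/(u + 2)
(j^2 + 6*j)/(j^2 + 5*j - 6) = j/(j - 1)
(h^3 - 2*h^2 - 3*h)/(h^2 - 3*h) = h + 1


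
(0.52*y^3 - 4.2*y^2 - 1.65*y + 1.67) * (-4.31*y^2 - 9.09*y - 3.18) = -2.2412*y^5 + 13.3752*y^4 + 43.6359*y^3 + 21.1568*y^2 - 9.9333*y - 5.3106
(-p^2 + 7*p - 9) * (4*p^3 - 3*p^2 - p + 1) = -4*p^5 + 31*p^4 - 56*p^3 + 19*p^2 + 16*p - 9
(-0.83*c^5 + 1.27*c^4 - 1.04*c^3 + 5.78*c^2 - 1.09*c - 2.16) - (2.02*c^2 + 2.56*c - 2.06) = -0.83*c^5 + 1.27*c^4 - 1.04*c^3 + 3.76*c^2 - 3.65*c - 0.1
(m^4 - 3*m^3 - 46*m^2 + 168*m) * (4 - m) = -m^5 + 7*m^4 + 34*m^3 - 352*m^2 + 672*m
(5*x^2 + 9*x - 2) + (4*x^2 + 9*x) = 9*x^2 + 18*x - 2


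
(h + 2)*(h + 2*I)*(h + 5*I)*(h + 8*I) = h^4 + 2*h^3 + 15*I*h^3 - 66*h^2 + 30*I*h^2 - 132*h - 80*I*h - 160*I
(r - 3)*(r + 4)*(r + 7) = r^3 + 8*r^2 - 5*r - 84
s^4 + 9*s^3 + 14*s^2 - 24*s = s*(s - 1)*(s + 4)*(s + 6)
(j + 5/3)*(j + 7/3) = j^2 + 4*j + 35/9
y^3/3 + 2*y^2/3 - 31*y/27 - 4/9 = (y/3 + 1)*(y - 4/3)*(y + 1/3)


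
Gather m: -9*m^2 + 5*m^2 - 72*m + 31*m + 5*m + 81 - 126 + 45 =-4*m^2 - 36*m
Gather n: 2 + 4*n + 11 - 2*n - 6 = 2*n + 7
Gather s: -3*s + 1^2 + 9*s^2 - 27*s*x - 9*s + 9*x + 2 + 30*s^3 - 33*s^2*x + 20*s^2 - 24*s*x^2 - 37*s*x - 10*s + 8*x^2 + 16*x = 30*s^3 + s^2*(29 - 33*x) + s*(-24*x^2 - 64*x - 22) + 8*x^2 + 25*x + 3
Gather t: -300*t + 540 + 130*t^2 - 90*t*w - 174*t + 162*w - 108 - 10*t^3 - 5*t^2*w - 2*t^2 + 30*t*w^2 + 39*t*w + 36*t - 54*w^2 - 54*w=-10*t^3 + t^2*(128 - 5*w) + t*(30*w^2 - 51*w - 438) - 54*w^2 + 108*w + 432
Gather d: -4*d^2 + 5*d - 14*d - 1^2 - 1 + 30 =-4*d^2 - 9*d + 28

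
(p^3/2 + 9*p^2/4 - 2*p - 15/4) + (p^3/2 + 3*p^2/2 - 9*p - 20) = p^3 + 15*p^2/4 - 11*p - 95/4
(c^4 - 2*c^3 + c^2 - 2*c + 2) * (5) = 5*c^4 - 10*c^3 + 5*c^2 - 10*c + 10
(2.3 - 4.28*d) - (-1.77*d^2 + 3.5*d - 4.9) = 1.77*d^2 - 7.78*d + 7.2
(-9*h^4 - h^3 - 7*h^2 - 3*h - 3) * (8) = -72*h^4 - 8*h^3 - 56*h^2 - 24*h - 24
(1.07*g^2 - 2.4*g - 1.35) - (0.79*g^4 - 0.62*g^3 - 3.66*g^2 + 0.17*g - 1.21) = -0.79*g^4 + 0.62*g^3 + 4.73*g^2 - 2.57*g - 0.14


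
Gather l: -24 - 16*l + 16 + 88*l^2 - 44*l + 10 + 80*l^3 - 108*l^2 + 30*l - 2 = 80*l^3 - 20*l^2 - 30*l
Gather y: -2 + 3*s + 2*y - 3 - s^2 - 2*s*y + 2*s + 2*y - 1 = -s^2 + 5*s + y*(4 - 2*s) - 6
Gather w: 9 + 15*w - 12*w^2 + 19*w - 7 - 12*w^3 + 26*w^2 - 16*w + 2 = -12*w^3 + 14*w^2 + 18*w + 4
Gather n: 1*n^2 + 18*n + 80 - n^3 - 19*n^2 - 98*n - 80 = -n^3 - 18*n^2 - 80*n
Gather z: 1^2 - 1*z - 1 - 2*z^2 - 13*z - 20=-2*z^2 - 14*z - 20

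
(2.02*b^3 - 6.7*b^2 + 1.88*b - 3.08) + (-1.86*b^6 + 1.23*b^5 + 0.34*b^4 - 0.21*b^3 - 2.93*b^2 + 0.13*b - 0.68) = -1.86*b^6 + 1.23*b^5 + 0.34*b^4 + 1.81*b^3 - 9.63*b^2 + 2.01*b - 3.76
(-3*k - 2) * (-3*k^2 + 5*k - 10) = 9*k^3 - 9*k^2 + 20*k + 20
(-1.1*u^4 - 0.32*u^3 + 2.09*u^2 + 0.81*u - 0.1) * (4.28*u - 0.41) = -4.708*u^5 - 0.9186*u^4 + 9.0764*u^3 + 2.6099*u^2 - 0.7601*u + 0.041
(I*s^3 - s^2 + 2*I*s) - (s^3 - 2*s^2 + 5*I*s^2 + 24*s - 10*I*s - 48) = -s^3 + I*s^3 + s^2 - 5*I*s^2 - 24*s + 12*I*s + 48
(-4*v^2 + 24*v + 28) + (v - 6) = -4*v^2 + 25*v + 22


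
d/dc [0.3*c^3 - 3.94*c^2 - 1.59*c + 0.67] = 0.9*c^2 - 7.88*c - 1.59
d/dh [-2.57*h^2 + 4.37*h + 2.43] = 4.37 - 5.14*h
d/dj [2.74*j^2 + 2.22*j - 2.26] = 5.48*j + 2.22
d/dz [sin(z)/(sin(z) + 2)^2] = (2 - sin(z))*cos(z)/(sin(z) + 2)^3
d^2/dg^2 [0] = 0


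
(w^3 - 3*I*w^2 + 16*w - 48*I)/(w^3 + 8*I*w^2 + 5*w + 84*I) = (w - 4*I)/(w + 7*I)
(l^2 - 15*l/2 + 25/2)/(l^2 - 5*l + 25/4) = 2*(l - 5)/(2*l - 5)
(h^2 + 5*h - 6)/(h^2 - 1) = (h + 6)/(h + 1)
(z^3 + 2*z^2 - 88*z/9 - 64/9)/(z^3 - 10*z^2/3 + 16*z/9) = (3*z^2 + 14*z + 8)/(z*(3*z - 2))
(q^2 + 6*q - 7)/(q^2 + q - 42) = (q - 1)/(q - 6)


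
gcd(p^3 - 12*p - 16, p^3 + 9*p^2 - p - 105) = 1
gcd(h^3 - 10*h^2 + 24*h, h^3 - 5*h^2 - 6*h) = h^2 - 6*h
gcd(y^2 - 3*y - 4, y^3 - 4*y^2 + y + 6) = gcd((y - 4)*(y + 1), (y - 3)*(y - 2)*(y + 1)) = y + 1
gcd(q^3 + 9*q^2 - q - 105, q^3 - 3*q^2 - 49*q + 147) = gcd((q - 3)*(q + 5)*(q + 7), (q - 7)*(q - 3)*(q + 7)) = q^2 + 4*q - 21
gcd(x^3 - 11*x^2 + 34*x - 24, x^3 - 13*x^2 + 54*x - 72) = x^2 - 10*x + 24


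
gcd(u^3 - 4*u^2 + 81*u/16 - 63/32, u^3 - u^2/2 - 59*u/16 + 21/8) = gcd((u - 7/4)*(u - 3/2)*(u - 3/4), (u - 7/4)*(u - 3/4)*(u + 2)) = u^2 - 5*u/2 + 21/16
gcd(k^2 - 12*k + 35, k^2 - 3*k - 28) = k - 7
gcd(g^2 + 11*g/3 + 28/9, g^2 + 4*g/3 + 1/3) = 1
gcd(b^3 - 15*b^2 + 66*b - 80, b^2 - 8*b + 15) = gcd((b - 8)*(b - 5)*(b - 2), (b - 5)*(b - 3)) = b - 5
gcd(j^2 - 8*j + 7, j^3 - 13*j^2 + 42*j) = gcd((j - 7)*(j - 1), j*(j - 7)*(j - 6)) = j - 7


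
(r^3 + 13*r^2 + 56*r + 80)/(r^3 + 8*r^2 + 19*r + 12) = (r^2 + 9*r + 20)/(r^2 + 4*r + 3)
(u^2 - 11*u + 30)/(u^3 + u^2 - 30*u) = (u - 6)/(u*(u + 6))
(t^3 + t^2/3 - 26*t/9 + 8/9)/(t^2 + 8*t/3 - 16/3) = (3*t^2 + 5*t - 2)/(3*(t + 4))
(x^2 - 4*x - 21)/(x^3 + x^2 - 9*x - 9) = (x - 7)/(x^2 - 2*x - 3)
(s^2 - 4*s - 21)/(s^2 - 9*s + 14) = (s + 3)/(s - 2)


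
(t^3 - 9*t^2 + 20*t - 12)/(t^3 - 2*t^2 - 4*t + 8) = (t^2 - 7*t + 6)/(t^2 - 4)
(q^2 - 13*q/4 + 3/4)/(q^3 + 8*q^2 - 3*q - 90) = (q - 1/4)/(q^2 + 11*q + 30)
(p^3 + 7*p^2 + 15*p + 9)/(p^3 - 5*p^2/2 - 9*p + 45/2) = 2*(p^2 + 4*p + 3)/(2*p^2 - 11*p + 15)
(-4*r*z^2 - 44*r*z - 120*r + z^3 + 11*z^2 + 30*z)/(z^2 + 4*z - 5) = (-4*r*z - 24*r + z^2 + 6*z)/(z - 1)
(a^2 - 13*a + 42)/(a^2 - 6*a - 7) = (a - 6)/(a + 1)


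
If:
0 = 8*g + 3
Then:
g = -3/8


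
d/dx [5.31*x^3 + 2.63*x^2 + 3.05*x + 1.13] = 15.93*x^2 + 5.26*x + 3.05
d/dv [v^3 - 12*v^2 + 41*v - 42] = 3*v^2 - 24*v + 41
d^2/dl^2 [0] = 0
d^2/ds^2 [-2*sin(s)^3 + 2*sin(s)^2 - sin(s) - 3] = 18*sin(s)^3 - 8*sin(s)^2 - 11*sin(s) + 4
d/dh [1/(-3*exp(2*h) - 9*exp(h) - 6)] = (2*exp(h) + 3)*exp(h)/(3*(exp(2*h) + 3*exp(h) + 2)^2)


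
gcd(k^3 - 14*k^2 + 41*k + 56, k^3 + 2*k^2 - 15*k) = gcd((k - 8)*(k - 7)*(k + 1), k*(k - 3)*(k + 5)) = 1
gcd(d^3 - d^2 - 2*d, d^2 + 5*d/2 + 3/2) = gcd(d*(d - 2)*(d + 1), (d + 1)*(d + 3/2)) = d + 1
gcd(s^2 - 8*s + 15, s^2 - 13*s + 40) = s - 5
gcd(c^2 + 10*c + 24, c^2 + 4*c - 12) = c + 6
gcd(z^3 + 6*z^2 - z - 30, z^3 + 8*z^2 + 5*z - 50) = z^2 + 3*z - 10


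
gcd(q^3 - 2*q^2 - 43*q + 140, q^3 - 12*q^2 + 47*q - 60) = q^2 - 9*q + 20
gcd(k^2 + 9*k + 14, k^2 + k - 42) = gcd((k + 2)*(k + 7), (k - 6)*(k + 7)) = k + 7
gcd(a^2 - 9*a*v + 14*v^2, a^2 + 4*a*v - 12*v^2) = -a + 2*v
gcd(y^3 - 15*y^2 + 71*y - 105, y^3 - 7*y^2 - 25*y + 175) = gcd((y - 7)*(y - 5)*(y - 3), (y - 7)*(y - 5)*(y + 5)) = y^2 - 12*y + 35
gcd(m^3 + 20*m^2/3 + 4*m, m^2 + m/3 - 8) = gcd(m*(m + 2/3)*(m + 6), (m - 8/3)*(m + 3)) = 1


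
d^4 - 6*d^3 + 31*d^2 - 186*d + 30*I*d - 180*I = (d - 6)*(d - 6*I)*(d + I)*(d + 5*I)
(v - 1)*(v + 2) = v^2 + v - 2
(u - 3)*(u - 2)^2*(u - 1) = u^4 - 8*u^3 + 23*u^2 - 28*u + 12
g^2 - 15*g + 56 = (g - 8)*(g - 7)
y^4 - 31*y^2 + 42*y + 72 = (y - 4)*(y - 3)*(y + 1)*(y + 6)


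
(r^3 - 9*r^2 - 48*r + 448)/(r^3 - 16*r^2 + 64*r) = (r + 7)/r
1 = 1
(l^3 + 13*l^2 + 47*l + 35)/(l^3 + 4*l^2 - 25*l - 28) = (l + 5)/(l - 4)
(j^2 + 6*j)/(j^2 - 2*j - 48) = j/(j - 8)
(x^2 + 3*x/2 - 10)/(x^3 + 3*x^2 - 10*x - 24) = (x - 5/2)/(x^2 - x - 6)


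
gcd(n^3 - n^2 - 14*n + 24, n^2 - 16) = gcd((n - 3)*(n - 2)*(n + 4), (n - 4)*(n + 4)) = n + 4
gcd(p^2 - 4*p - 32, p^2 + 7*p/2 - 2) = p + 4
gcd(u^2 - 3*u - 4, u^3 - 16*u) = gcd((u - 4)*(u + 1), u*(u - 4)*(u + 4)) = u - 4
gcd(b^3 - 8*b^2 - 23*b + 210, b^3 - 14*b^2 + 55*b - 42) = b^2 - 13*b + 42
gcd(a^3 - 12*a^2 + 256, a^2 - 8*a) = a - 8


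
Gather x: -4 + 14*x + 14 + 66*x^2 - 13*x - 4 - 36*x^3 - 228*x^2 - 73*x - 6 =-36*x^3 - 162*x^2 - 72*x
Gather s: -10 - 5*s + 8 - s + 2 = -6*s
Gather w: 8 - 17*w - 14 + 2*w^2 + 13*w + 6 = 2*w^2 - 4*w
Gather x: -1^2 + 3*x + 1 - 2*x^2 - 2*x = -2*x^2 + x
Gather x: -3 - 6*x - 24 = -6*x - 27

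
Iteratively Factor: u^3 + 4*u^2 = (u + 4)*(u^2) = u*(u + 4)*(u)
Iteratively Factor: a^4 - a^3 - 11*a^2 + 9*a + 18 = (a + 3)*(a^3 - 4*a^2 + a + 6) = (a + 1)*(a + 3)*(a^2 - 5*a + 6) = (a - 2)*(a + 1)*(a + 3)*(a - 3)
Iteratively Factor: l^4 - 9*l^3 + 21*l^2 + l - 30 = (l + 1)*(l^3 - 10*l^2 + 31*l - 30) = (l - 5)*(l + 1)*(l^2 - 5*l + 6) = (l - 5)*(l - 3)*(l + 1)*(l - 2)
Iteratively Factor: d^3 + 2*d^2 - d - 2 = (d + 1)*(d^2 + d - 2) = (d + 1)*(d + 2)*(d - 1)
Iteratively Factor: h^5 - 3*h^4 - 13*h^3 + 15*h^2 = (h)*(h^4 - 3*h^3 - 13*h^2 + 15*h) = h*(h + 3)*(h^3 - 6*h^2 + 5*h) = h*(h - 1)*(h + 3)*(h^2 - 5*h) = h*(h - 5)*(h - 1)*(h + 3)*(h)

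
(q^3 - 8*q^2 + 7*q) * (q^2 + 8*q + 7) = q^5 - 50*q^3 + 49*q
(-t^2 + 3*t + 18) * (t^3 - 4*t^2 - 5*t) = -t^5 + 7*t^4 + 11*t^3 - 87*t^2 - 90*t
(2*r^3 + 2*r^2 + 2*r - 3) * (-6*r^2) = -12*r^5 - 12*r^4 - 12*r^3 + 18*r^2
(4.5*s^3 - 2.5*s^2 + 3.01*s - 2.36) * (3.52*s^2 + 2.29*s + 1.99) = 15.84*s^5 + 1.505*s^4 + 13.8252*s^3 - 6.3893*s^2 + 0.5855*s - 4.6964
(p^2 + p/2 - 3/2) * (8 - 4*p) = -4*p^3 + 6*p^2 + 10*p - 12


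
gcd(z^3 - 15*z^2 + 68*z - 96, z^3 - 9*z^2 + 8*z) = z - 8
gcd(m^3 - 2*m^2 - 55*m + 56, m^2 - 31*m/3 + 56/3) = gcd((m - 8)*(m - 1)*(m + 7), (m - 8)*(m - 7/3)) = m - 8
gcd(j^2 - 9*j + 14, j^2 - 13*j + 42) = j - 7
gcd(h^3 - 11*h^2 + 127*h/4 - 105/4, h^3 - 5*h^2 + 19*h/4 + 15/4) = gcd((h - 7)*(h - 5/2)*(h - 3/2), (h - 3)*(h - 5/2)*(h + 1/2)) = h - 5/2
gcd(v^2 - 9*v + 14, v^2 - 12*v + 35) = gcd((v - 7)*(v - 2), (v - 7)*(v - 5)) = v - 7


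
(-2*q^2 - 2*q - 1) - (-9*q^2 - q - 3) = 7*q^2 - q + 2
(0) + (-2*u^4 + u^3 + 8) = -2*u^4 + u^3 + 8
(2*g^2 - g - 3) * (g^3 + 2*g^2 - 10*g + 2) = 2*g^5 + 3*g^4 - 25*g^3 + 8*g^2 + 28*g - 6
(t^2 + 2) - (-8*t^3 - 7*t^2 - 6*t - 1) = 8*t^3 + 8*t^2 + 6*t + 3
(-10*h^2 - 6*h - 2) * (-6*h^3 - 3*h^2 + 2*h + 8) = 60*h^5 + 66*h^4 + 10*h^3 - 86*h^2 - 52*h - 16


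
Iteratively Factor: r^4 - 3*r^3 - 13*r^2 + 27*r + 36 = (r - 3)*(r^3 - 13*r - 12) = (r - 3)*(r + 1)*(r^2 - r - 12) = (r - 3)*(r + 1)*(r + 3)*(r - 4)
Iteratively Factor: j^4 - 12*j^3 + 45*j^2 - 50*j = (j - 5)*(j^3 - 7*j^2 + 10*j) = j*(j - 5)*(j^2 - 7*j + 10) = j*(j - 5)*(j - 2)*(j - 5)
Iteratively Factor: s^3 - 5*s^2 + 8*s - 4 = (s - 1)*(s^2 - 4*s + 4) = (s - 2)*(s - 1)*(s - 2)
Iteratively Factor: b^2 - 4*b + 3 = (b - 3)*(b - 1)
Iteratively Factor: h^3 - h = (h - 1)*(h^2 + h) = (h - 1)*(h + 1)*(h)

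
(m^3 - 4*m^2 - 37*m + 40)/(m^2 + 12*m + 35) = (m^2 - 9*m + 8)/(m + 7)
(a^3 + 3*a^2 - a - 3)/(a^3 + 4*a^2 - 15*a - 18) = (a^2 + 2*a - 3)/(a^2 + 3*a - 18)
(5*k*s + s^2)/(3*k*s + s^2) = (5*k + s)/(3*k + s)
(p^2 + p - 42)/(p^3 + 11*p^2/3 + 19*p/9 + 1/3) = 9*(p^2 + p - 42)/(9*p^3 + 33*p^2 + 19*p + 3)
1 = 1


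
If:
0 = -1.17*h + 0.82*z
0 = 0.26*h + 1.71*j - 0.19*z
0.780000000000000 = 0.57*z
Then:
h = 0.96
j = 0.01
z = 1.37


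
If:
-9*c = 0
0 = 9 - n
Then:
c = 0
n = 9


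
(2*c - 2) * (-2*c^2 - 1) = -4*c^3 + 4*c^2 - 2*c + 2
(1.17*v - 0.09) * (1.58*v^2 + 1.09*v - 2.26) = 1.8486*v^3 + 1.1331*v^2 - 2.7423*v + 0.2034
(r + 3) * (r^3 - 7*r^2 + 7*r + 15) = r^4 - 4*r^3 - 14*r^2 + 36*r + 45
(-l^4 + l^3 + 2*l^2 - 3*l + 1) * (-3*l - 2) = 3*l^5 - l^4 - 8*l^3 + 5*l^2 + 3*l - 2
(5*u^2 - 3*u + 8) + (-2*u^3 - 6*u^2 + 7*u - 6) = -2*u^3 - u^2 + 4*u + 2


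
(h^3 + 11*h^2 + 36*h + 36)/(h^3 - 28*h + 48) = (h^2 + 5*h + 6)/(h^2 - 6*h + 8)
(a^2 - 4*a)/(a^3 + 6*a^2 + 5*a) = (a - 4)/(a^2 + 6*a + 5)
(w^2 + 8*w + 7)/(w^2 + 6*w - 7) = (w + 1)/(w - 1)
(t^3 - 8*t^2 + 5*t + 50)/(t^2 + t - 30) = (t^2 - 3*t - 10)/(t + 6)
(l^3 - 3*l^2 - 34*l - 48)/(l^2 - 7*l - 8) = (l^2 + 5*l + 6)/(l + 1)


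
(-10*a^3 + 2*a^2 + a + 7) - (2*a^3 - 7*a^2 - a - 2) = -12*a^3 + 9*a^2 + 2*a + 9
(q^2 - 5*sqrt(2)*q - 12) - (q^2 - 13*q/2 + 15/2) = -5*sqrt(2)*q + 13*q/2 - 39/2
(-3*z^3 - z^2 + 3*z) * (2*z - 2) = -6*z^4 + 4*z^3 + 8*z^2 - 6*z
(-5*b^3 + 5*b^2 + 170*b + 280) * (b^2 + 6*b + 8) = -5*b^5 - 25*b^4 + 160*b^3 + 1340*b^2 + 3040*b + 2240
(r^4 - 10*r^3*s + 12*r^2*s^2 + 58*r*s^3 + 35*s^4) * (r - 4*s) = r^5 - 14*r^4*s + 52*r^3*s^2 + 10*r^2*s^3 - 197*r*s^4 - 140*s^5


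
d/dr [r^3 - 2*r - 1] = 3*r^2 - 2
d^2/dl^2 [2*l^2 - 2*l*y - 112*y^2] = 4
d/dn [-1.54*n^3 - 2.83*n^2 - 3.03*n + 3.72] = -4.62*n^2 - 5.66*n - 3.03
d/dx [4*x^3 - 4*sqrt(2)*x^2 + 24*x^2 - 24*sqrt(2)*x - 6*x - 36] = 12*x^2 - 8*sqrt(2)*x + 48*x - 24*sqrt(2) - 6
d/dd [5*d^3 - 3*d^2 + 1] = 3*d*(5*d - 2)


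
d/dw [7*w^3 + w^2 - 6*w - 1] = 21*w^2 + 2*w - 6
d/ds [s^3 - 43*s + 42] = 3*s^2 - 43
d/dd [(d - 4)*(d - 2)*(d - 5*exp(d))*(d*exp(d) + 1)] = (d - 4)*(d - 2)*(d + 1)*(d - 5*exp(d))*exp(d) - (d - 4)*(d - 2)*(d*exp(d) + 1)*(5*exp(d) - 1) + (d - 4)*(d - 5*exp(d))*(d*exp(d) + 1) + (d - 2)*(d - 5*exp(d))*(d*exp(d) + 1)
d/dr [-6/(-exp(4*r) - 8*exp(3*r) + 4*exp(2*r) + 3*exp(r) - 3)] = (-24*exp(3*r) - 144*exp(2*r) + 48*exp(r) + 18)*exp(r)/(exp(4*r) + 8*exp(3*r) - 4*exp(2*r) - 3*exp(r) + 3)^2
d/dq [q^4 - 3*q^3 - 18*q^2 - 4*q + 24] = 4*q^3 - 9*q^2 - 36*q - 4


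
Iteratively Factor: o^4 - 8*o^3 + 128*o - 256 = (o - 4)*(o^3 - 4*o^2 - 16*o + 64) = (o - 4)^2*(o^2 - 16) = (o - 4)^3*(o + 4)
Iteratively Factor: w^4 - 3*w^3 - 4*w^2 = (w)*(w^3 - 3*w^2 - 4*w) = w*(w + 1)*(w^2 - 4*w) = w^2*(w + 1)*(w - 4)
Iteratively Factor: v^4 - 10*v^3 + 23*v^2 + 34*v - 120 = (v + 2)*(v^3 - 12*v^2 + 47*v - 60) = (v - 5)*(v + 2)*(v^2 - 7*v + 12) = (v - 5)*(v - 4)*(v + 2)*(v - 3)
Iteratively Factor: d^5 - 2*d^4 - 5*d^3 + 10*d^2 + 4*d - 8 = (d + 2)*(d^4 - 4*d^3 + 3*d^2 + 4*d - 4) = (d + 1)*(d + 2)*(d^3 - 5*d^2 + 8*d - 4) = (d - 2)*(d + 1)*(d + 2)*(d^2 - 3*d + 2) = (d - 2)^2*(d + 1)*(d + 2)*(d - 1)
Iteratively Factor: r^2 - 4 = (r + 2)*(r - 2)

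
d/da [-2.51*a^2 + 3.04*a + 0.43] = 3.04 - 5.02*a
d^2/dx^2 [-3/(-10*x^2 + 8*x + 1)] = 12*(50*x^2 - 40*x - 8*(5*x - 2)^2 - 5)/(-10*x^2 + 8*x + 1)^3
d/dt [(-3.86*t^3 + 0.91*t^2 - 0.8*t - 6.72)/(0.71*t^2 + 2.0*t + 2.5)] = (-2.7406*t^4 - 15.44*t^3 - 26.562*t^2 + 14.0924*t + 11.44)/(0.5041*t^4 + 2.84*t^3 + 7.55*t^2 + 10.0*t + 6.25)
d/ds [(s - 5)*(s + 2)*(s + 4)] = 3*s^2 + 2*s - 22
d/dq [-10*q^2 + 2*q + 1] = 2 - 20*q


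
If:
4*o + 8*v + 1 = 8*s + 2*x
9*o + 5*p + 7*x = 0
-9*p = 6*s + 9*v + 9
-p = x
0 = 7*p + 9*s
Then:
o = 21/71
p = 189/142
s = -147/142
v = -233/142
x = -189/142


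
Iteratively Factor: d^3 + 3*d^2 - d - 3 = (d + 3)*(d^2 - 1) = (d - 1)*(d + 3)*(d + 1)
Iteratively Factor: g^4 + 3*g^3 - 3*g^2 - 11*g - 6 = (g + 1)*(g^3 + 2*g^2 - 5*g - 6) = (g + 1)*(g + 3)*(g^2 - g - 2) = (g + 1)^2*(g + 3)*(g - 2)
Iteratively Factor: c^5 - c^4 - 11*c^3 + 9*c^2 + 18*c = (c)*(c^4 - c^3 - 11*c^2 + 9*c + 18) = c*(c - 2)*(c^3 + c^2 - 9*c - 9) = c*(c - 2)*(c + 3)*(c^2 - 2*c - 3) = c*(c - 3)*(c - 2)*(c + 3)*(c + 1)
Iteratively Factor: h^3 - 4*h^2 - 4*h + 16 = (h + 2)*(h^2 - 6*h + 8) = (h - 2)*(h + 2)*(h - 4)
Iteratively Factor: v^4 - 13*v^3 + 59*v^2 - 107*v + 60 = (v - 4)*(v^3 - 9*v^2 + 23*v - 15) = (v - 5)*(v - 4)*(v^2 - 4*v + 3) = (v - 5)*(v - 4)*(v - 3)*(v - 1)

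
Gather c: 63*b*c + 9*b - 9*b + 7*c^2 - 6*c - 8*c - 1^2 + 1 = 7*c^2 + c*(63*b - 14)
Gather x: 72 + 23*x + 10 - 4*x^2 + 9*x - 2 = -4*x^2 + 32*x + 80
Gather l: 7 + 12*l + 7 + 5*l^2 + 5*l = 5*l^2 + 17*l + 14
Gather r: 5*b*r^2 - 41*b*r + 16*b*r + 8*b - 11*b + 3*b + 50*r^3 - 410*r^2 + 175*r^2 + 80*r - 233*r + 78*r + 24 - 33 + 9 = 50*r^3 + r^2*(5*b - 235) + r*(-25*b - 75)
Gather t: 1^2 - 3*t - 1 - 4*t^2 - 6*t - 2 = -4*t^2 - 9*t - 2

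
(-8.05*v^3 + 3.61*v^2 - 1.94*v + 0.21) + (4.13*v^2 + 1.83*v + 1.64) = -8.05*v^3 + 7.74*v^2 - 0.11*v + 1.85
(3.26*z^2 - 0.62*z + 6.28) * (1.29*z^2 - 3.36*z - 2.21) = 4.2054*z^4 - 11.7534*z^3 + 2.9798*z^2 - 19.7306*z - 13.8788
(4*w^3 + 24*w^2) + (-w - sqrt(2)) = 4*w^3 + 24*w^2 - w - sqrt(2)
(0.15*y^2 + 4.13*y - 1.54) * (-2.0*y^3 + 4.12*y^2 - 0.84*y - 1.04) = -0.3*y^5 - 7.642*y^4 + 19.9696*y^3 - 9.97*y^2 - 3.0016*y + 1.6016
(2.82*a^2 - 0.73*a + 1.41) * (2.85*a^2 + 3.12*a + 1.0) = 8.037*a^4 + 6.7179*a^3 + 4.5609*a^2 + 3.6692*a + 1.41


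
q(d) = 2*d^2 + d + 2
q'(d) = 4*d + 1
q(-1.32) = 4.16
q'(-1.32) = -4.28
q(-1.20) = 3.68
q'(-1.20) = -3.80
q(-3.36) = 21.22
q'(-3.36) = -12.44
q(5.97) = 79.25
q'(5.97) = 24.88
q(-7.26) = 100.16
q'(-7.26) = -28.04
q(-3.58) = 24.05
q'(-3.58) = -13.32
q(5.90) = 77.52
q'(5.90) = 24.60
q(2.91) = 21.85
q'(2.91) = 12.64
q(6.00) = 80.00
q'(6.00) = 25.00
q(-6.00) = 68.00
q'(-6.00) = -23.00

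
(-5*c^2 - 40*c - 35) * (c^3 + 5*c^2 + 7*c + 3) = -5*c^5 - 65*c^4 - 270*c^3 - 470*c^2 - 365*c - 105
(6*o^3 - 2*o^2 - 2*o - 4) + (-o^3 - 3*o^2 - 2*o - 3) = 5*o^3 - 5*o^2 - 4*o - 7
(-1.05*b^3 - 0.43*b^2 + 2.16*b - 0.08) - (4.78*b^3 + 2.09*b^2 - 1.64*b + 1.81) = -5.83*b^3 - 2.52*b^2 + 3.8*b - 1.89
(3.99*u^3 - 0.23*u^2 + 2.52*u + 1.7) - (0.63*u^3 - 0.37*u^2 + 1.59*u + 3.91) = 3.36*u^3 + 0.14*u^2 + 0.93*u - 2.21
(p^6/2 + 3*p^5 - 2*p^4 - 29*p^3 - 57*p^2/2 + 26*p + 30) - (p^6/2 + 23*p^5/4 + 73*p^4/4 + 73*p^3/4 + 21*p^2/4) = -11*p^5/4 - 81*p^4/4 - 189*p^3/4 - 135*p^2/4 + 26*p + 30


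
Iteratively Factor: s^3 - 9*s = (s - 3)*(s^2 + 3*s) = (s - 3)*(s + 3)*(s)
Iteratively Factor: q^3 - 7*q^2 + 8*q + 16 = (q + 1)*(q^2 - 8*q + 16) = (q - 4)*(q + 1)*(q - 4)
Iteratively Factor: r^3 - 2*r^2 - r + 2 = (r - 1)*(r^2 - r - 2) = (r - 2)*(r - 1)*(r + 1)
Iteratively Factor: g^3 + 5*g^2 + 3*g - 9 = (g + 3)*(g^2 + 2*g - 3) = (g + 3)^2*(g - 1)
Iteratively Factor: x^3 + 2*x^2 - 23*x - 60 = (x - 5)*(x^2 + 7*x + 12) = (x - 5)*(x + 3)*(x + 4)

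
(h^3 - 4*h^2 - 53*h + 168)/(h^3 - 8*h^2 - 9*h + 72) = (h + 7)/(h + 3)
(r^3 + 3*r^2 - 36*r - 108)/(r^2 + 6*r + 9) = (r^2 - 36)/(r + 3)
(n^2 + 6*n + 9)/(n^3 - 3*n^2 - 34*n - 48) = (n + 3)/(n^2 - 6*n - 16)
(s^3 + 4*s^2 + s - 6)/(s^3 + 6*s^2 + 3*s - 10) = (s + 3)/(s + 5)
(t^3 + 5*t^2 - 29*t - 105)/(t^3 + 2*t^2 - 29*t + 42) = (t^2 - 2*t - 15)/(t^2 - 5*t + 6)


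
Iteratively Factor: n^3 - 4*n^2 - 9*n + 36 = (n + 3)*(n^2 - 7*n + 12) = (n - 3)*(n + 3)*(n - 4)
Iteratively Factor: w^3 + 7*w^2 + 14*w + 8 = (w + 4)*(w^2 + 3*w + 2) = (w + 1)*(w + 4)*(w + 2)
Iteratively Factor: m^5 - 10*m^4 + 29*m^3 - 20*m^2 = (m)*(m^4 - 10*m^3 + 29*m^2 - 20*m) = m*(m - 5)*(m^3 - 5*m^2 + 4*m) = m^2*(m - 5)*(m^2 - 5*m + 4) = m^2*(m - 5)*(m - 4)*(m - 1)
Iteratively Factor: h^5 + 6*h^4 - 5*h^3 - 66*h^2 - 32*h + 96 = (h - 1)*(h^4 + 7*h^3 + 2*h^2 - 64*h - 96) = (h - 1)*(h + 2)*(h^3 + 5*h^2 - 8*h - 48) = (h - 1)*(h + 2)*(h + 4)*(h^2 + h - 12) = (h - 1)*(h + 2)*(h + 4)^2*(h - 3)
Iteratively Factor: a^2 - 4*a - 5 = (a + 1)*(a - 5)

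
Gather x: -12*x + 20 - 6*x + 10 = 30 - 18*x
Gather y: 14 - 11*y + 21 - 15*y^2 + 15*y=-15*y^2 + 4*y + 35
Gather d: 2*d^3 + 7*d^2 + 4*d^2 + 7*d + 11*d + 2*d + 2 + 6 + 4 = 2*d^3 + 11*d^2 + 20*d + 12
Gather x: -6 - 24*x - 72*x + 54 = 48 - 96*x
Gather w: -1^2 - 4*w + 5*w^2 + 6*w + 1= 5*w^2 + 2*w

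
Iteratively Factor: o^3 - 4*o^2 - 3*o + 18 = (o - 3)*(o^2 - o - 6) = (o - 3)^2*(o + 2)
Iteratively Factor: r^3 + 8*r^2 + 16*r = (r)*(r^2 + 8*r + 16) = r*(r + 4)*(r + 4)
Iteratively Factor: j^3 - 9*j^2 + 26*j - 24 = (j - 4)*(j^2 - 5*j + 6) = (j - 4)*(j - 2)*(j - 3)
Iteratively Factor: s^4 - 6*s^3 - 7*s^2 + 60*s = (s - 4)*(s^3 - 2*s^2 - 15*s) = (s - 4)*(s + 3)*(s^2 - 5*s) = (s - 5)*(s - 4)*(s + 3)*(s)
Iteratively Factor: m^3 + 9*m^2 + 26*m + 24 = (m + 4)*(m^2 + 5*m + 6) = (m + 3)*(m + 4)*(m + 2)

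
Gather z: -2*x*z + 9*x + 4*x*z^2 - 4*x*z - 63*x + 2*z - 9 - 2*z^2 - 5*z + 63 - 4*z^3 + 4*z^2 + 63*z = -54*x - 4*z^3 + z^2*(4*x + 2) + z*(60 - 6*x) + 54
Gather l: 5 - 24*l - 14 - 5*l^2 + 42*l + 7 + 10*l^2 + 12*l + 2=5*l^2 + 30*l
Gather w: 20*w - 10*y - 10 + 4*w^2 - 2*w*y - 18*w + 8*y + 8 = 4*w^2 + w*(2 - 2*y) - 2*y - 2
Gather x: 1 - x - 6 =-x - 5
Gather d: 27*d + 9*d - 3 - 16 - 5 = 36*d - 24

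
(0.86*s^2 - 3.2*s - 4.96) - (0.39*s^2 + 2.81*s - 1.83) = 0.47*s^2 - 6.01*s - 3.13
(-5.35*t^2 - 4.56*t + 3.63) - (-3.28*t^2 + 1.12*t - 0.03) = -2.07*t^2 - 5.68*t + 3.66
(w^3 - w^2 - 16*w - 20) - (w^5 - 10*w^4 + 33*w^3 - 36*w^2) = -w^5 + 10*w^4 - 32*w^3 + 35*w^2 - 16*w - 20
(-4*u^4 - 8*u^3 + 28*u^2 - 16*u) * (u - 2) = -4*u^5 + 44*u^3 - 72*u^2 + 32*u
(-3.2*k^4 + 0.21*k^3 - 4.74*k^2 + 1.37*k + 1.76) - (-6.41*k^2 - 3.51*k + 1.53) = -3.2*k^4 + 0.21*k^3 + 1.67*k^2 + 4.88*k + 0.23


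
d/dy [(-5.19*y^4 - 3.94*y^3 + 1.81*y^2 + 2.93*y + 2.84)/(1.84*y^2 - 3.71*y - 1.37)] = (-19.0992*y^5 + 50.5151*y^4 + 57.676*y^3 + 4.0871*y^2 - 15.4106*y + 6.5223)/(3.3856*y^4 - 13.6528*y^3 + 8.7225*y^2 + 10.1654*y + 1.8769)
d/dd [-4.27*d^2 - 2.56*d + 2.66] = -8.54*d - 2.56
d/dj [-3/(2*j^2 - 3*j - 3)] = 3*(4*j - 3)/(-2*j^2 + 3*j + 3)^2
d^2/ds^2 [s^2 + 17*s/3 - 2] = 2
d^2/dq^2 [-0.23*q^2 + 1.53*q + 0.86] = -0.460000000000000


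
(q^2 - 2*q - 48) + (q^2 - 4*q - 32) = 2*q^2 - 6*q - 80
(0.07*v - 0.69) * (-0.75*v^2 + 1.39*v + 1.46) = -0.0525*v^3 + 0.6148*v^2 - 0.8569*v - 1.0074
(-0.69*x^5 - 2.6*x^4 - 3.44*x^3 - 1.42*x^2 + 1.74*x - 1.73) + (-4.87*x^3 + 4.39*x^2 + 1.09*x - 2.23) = -0.69*x^5 - 2.6*x^4 - 8.31*x^3 + 2.97*x^2 + 2.83*x - 3.96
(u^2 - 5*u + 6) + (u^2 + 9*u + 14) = 2*u^2 + 4*u + 20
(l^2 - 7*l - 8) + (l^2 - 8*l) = 2*l^2 - 15*l - 8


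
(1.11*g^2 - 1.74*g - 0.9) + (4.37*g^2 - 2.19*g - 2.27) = 5.48*g^2 - 3.93*g - 3.17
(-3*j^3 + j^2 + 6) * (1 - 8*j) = 24*j^4 - 11*j^3 + j^2 - 48*j + 6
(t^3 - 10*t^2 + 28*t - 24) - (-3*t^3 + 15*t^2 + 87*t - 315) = 4*t^3 - 25*t^2 - 59*t + 291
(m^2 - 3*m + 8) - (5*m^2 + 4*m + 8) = -4*m^2 - 7*m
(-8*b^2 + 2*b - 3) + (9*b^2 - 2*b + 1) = b^2 - 2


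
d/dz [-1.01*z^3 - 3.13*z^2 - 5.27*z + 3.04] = -3.03*z^2 - 6.26*z - 5.27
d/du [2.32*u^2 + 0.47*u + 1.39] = 4.64*u + 0.47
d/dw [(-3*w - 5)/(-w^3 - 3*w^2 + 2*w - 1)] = (-6*w^3 - 24*w^2 - 30*w + 13)/(w^6 + 6*w^5 + 5*w^4 - 10*w^3 + 10*w^2 - 4*w + 1)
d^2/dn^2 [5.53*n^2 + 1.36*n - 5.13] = 11.0600000000000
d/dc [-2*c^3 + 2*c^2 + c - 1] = -6*c^2 + 4*c + 1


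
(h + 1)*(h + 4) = h^2 + 5*h + 4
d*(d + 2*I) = d^2 + 2*I*d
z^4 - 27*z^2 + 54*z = z*(z - 3)^2*(z + 6)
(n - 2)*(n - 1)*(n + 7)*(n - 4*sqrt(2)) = n^4 - 4*sqrt(2)*n^3 + 4*n^3 - 16*sqrt(2)*n^2 - 19*n^2 + 14*n + 76*sqrt(2)*n - 56*sqrt(2)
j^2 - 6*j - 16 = (j - 8)*(j + 2)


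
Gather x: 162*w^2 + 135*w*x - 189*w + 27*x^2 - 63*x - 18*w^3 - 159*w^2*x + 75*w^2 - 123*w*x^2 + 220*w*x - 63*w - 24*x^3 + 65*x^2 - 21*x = -18*w^3 + 237*w^2 - 252*w - 24*x^3 + x^2*(92 - 123*w) + x*(-159*w^2 + 355*w - 84)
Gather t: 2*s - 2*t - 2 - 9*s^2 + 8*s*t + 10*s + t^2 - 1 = -9*s^2 + 12*s + t^2 + t*(8*s - 2) - 3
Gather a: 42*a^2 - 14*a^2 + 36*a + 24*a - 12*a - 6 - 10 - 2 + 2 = 28*a^2 + 48*a - 16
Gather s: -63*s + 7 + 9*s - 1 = 6 - 54*s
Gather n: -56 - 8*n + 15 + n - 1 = -7*n - 42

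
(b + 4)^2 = b^2 + 8*b + 16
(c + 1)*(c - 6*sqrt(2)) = c^2 - 6*sqrt(2)*c + c - 6*sqrt(2)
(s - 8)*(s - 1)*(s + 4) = s^3 - 5*s^2 - 28*s + 32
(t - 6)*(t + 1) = t^2 - 5*t - 6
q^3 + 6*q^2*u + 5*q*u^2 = q*(q + u)*(q + 5*u)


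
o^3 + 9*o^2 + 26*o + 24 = (o + 2)*(o + 3)*(o + 4)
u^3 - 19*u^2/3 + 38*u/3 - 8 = (u - 3)*(u - 2)*(u - 4/3)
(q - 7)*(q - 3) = q^2 - 10*q + 21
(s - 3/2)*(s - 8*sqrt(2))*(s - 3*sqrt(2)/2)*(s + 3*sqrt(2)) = s^4 - 13*sqrt(2)*s^3/2 - 3*s^3/2 - 33*s^2 + 39*sqrt(2)*s^2/4 + 99*s/2 + 72*sqrt(2)*s - 108*sqrt(2)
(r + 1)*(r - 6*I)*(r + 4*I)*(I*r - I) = I*r^4 + 2*r^3 + 23*I*r^2 - 2*r - 24*I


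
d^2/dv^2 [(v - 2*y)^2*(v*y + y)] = 2*y*(3*v - 4*y + 1)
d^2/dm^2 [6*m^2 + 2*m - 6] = 12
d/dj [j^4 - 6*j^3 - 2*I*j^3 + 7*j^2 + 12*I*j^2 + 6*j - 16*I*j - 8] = 4*j^3 + j^2*(-18 - 6*I) + j*(14 + 24*I) + 6 - 16*I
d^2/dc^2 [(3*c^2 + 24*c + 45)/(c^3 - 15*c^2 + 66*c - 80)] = 6*(c^6 + 24*c^5 - 468*c^4 + 1022*c^3 + 13335*c^2 - 69750*c + 95980)/(c^9 - 45*c^8 + 873*c^7 - 9555*c^6 + 64818*c^5 - 281700*c^4 + 781896*c^3 - 1333440*c^2 + 1267200*c - 512000)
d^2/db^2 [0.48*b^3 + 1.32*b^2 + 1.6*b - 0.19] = 2.88*b + 2.64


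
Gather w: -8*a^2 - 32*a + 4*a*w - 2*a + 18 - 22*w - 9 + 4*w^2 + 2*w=-8*a^2 - 34*a + 4*w^2 + w*(4*a - 20) + 9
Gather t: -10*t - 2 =-10*t - 2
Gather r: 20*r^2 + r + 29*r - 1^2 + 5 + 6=20*r^2 + 30*r + 10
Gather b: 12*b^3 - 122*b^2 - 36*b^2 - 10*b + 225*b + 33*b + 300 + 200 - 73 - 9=12*b^3 - 158*b^2 + 248*b + 418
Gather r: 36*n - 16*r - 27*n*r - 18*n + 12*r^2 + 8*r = 18*n + 12*r^2 + r*(-27*n - 8)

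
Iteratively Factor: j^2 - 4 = (j + 2)*(j - 2)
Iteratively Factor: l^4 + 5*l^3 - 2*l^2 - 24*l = (l + 4)*(l^3 + l^2 - 6*l) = (l + 3)*(l + 4)*(l^2 - 2*l) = (l - 2)*(l + 3)*(l + 4)*(l)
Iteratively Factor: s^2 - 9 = (s + 3)*(s - 3)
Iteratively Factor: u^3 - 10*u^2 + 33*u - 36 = (u - 3)*(u^2 - 7*u + 12) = (u - 4)*(u - 3)*(u - 3)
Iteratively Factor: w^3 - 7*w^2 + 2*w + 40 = (w + 2)*(w^2 - 9*w + 20) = (w - 4)*(w + 2)*(w - 5)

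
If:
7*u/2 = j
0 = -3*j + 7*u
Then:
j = 0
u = 0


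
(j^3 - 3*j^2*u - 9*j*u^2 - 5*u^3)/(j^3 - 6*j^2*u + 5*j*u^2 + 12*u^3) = (j^2 - 4*j*u - 5*u^2)/(j^2 - 7*j*u + 12*u^2)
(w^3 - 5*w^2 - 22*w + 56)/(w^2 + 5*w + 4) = (w^2 - 9*w + 14)/(w + 1)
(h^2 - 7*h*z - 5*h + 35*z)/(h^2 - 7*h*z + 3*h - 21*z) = (h - 5)/(h + 3)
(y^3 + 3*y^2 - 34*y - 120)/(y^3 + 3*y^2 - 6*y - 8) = (y^2 - y - 30)/(y^2 - y - 2)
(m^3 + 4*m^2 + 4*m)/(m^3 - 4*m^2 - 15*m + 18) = m*(m^2 + 4*m + 4)/(m^3 - 4*m^2 - 15*m + 18)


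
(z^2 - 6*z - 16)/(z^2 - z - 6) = (z - 8)/(z - 3)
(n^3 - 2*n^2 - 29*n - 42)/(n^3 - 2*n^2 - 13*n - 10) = (n^2 - 4*n - 21)/(n^2 - 4*n - 5)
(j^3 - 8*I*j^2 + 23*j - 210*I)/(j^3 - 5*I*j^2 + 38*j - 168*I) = (j^2 - I*j + 30)/(j^2 + 2*I*j + 24)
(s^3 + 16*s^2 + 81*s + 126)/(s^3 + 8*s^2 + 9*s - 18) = (s + 7)/(s - 1)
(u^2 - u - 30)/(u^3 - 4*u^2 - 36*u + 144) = (u + 5)/(u^2 + 2*u - 24)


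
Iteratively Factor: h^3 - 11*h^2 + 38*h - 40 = (h - 4)*(h^2 - 7*h + 10) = (h - 4)*(h - 2)*(h - 5)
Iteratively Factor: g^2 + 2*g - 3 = (g - 1)*(g + 3)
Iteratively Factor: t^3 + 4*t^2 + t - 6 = (t + 3)*(t^2 + t - 2) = (t + 2)*(t + 3)*(t - 1)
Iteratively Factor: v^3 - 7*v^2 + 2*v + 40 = (v - 4)*(v^2 - 3*v - 10) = (v - 5)*(v - 4)*(v + 2)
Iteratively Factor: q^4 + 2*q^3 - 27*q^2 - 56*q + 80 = (q - 5)*(q^3 + 7*q^2 + 8*q - 16) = (q - 5)*(q + 4)*(q^2 + 3*q - 4) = (q - 5)*(q - 1)*(q + 4)*(q + 4)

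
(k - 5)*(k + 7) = k^2 + 2*k - 35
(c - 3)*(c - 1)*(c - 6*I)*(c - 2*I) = c^4 - 4*c^3 - 8*I*c^3 - 9*c^2 + 32*I*c^2 + 48*c - 24*I*c - 36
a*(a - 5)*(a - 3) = a^3 - 8*a^2 + 15*a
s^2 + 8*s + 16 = (s + 4)^2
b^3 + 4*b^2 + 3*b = b*(b + 1)*(b + 3)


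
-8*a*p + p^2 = p*(-8*a + p)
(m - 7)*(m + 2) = m^2 - 5*m - 14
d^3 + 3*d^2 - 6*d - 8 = (d - 2)*(d + 1)*(d + 4)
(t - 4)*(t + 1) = t^2 - 3*t - 4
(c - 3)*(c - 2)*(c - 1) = c^3 - 6*c^2 + 11*c - 6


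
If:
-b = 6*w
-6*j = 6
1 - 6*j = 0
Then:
No Solution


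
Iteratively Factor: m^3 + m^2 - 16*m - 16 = (m + 1)*(m^2 - 16) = (m - 4)*(m + 1)*(m + 4)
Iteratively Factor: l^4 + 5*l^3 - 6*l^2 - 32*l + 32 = (l + 4)*(l^3 + l^2 - 10*l + 8) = (l - 1)*(l + 4)*(l^2 + 2*l - 8) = (l - 1)*(l + 4)^2*(l - 2)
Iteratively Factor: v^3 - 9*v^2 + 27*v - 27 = (v - 3)*(v^2 - 6*v + 9) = (v - 3)^2*(v - 3)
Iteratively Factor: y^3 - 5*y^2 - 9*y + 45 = (y - 5)*(y^2 - 9) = (y - 5)*(y + 3)*(y - 3)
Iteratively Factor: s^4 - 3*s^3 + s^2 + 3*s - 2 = (s + 1)*(s^3 - 4*s^2 + 5*s - 2) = (s - 1)*(s + 1)*(s^2 - 3*s + 2) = (s - 2)*(s - 1)*(s + 1)*(s - 1)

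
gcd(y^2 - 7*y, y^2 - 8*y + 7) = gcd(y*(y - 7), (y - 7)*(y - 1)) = y - 7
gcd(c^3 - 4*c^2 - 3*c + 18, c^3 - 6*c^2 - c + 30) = c^2 - c - 6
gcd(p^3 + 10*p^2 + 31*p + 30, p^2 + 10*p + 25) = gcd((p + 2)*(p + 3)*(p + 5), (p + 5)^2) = p + 5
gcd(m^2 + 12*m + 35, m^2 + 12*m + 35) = m^2 + 12*m + 35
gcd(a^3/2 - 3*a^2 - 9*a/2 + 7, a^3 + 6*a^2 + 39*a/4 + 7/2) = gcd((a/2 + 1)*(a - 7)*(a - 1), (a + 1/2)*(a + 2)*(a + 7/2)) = a + 2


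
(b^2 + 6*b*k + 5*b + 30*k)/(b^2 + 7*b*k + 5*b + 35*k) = (b + 6*k)/(b + 7*k)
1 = 1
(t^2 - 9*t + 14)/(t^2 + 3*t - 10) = (t - 7)/(t + 5)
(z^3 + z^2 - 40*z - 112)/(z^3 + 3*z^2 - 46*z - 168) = (z + 4)/(z + 6)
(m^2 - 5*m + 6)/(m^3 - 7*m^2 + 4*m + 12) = (m - 3)/(m^2 - 5*m - 6)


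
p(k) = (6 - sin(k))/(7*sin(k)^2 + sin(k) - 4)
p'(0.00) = -0.12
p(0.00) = -1.50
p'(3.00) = 0.98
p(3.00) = -1.58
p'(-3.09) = -0.14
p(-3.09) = -1.50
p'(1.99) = 3.91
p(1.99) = 1.85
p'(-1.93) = -20.25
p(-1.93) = 5.79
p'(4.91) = 5.59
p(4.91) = 3.99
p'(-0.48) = 3.85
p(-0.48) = -2.18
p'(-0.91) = 231.96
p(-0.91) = -15.93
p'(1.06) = -7.07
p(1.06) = 2.33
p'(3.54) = -2.62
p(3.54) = -1.92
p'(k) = (6 - sin(k))*(-14*sin(k)*cos(k) - cos(k))/(7*sin(k)^2 + sin(k) - 4)^2 - cos(k)/(7*sin(k)^2 + sin(k) - 4) = (7*sin(k)^2 - 84*sin(k) - 2)*cos(k)/(7*sin(k)^2 + sin(k) - 4)^2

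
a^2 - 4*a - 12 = (a - 6)*(a + 2)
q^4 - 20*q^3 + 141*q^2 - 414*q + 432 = (q - 8)*(q - 6)*(q - 3)^2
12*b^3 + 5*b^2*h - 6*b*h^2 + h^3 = (-4*b + h)*(-3*b + h)*(b + h)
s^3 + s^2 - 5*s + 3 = (s - 1)^2*(s + 3)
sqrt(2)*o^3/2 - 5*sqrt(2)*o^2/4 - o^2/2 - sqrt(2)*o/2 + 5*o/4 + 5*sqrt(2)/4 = (o - 5/2)*(o - sqrt(2))*(sqrt(2)*o/2 + 1/2)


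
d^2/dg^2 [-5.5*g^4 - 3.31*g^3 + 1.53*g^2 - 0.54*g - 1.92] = -66.0*g^2 - 19.86*g + 3.06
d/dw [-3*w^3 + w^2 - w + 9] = -9*w^2 + 2*w - 1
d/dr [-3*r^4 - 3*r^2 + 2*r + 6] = -12*r^3 - 6*r + 2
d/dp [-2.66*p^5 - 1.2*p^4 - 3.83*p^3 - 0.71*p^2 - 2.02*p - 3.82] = -13.3*p^4 - 4.8*p^3 - 11.49*p^2 - 1.42*p - 2.02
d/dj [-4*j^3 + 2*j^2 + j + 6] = -12*j^2 + 4*j + 1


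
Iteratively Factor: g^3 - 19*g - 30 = (g + 2)*(g^2 - 2*g - 15) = (g - 5)*(g + 2)*(g + 3)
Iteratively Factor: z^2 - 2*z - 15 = (z + 3)*(z - 5)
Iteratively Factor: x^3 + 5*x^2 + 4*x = (x)*(x^2 + 5*x + 4) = x*(x + 1)*(x + 4)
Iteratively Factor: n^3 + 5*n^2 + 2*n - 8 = (n + 2)*(n^2 + 3*n - 4) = (n + 2)*(n + 4)*(n - 1)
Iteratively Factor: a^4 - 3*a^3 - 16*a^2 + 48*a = (a + 4)*(a^3 - 7*a^2 + 12*a) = a*(a + 4)*(a^2 - 7*a + 12) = a*(a - 4)*(a + 4)*(a - 3)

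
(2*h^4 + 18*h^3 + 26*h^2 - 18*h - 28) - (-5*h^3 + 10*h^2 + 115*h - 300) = 2*h^4 + 23*h^3 + 16*h^2 - 133*h + 272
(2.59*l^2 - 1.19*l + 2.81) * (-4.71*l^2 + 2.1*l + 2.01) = -12.1989*l^4 + 11.0439*l^3 - 10.5282*l^2 + 3.5091*l + 5.6481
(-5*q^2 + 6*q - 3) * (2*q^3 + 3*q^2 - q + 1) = -10*q^5 - 3*q^4 + 17*q^3 - 20*q^2 + 9*q - 3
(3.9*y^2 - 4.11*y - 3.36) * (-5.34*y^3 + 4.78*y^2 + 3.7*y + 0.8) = -20.826*y^5 + 40.5894*y^4 + 12.7266*y^3 - 28.1478*y^2 - 15.72*y - 2.688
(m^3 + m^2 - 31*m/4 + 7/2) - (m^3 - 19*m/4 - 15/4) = m^2 - 3*m + 29/4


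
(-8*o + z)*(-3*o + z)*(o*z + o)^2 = 24*o^4*z^2 + 48*o^4*z + 24*o^4 - 11*o^3*z^3 - 22*o^3*z^2 - 11*o^3*z + o^2*z^4 + 2*o^2*z^3 + o^2*z^2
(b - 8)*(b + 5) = b^2 - 3*b - 40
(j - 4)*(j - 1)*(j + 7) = j^3 + 2*j^2 - 31*j + 28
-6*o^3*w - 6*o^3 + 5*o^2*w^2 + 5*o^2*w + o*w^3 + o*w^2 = (-o + w)*(6*o + w)*(o*w + o)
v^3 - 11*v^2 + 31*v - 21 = (v - 7)*(v - 3)*(v - 1)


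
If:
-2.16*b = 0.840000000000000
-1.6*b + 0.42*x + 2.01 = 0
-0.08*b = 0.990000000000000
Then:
No Solution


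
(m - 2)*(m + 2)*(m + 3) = m^3 + 3*m^2 - 4*m - 12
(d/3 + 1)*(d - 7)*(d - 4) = d^3/3 - 8*d^2/3 - 5*d/3 + 28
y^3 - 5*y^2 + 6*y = y*(y - 3)*(y - 2)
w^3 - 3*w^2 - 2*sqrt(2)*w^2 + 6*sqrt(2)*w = w*(w - 3)*(w - 2*sqrt(2))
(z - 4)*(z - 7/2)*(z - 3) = z^3 - 21*z^2/2 + 73*z/2 - 42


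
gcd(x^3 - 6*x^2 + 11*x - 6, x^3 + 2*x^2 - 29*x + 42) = x^2 - 5*x + 6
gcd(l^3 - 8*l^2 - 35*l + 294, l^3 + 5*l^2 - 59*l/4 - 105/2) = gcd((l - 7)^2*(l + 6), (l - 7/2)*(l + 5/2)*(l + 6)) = l + 6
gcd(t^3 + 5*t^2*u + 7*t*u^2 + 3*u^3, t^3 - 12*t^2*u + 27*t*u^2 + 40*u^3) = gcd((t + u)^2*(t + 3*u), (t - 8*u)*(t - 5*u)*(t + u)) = t + u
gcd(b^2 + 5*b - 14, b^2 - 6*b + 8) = b - 2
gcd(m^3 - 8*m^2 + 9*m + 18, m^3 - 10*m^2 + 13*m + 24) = m^2 - 2*m - 3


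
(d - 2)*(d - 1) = d^2 - 3*d + 2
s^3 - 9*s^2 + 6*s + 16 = (s - 8)*(s - 2)*(s + 1)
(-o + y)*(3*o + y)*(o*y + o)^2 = -3*o^4*y^2 - 6*o^4*y - 3*o^4 + 2*o^3*y^3 + 4*o^3*y^2 + 2*o^3*y + o^2*y^4 + 2*o^2*y^3 + o^2*y^2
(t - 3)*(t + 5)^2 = t^3 + 7*t^2 - 5*t - 75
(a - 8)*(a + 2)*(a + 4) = a^3 - 2*a^2 - 40*a - 64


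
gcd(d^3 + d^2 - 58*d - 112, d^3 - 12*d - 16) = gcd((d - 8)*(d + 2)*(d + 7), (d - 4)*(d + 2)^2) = d + 2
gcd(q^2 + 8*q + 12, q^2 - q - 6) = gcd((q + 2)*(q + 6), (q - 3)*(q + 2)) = q + 2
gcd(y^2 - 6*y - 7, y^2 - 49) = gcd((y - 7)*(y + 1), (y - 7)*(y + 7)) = y - 7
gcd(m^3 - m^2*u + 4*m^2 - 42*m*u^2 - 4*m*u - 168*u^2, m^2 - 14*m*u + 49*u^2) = -m + 7*u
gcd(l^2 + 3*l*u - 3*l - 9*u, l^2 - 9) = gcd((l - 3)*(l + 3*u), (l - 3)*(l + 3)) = l - 3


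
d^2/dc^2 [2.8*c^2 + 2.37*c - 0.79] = 5.60000000000000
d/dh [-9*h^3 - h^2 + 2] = h*(-27*h - 2)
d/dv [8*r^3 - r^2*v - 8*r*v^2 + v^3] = -r^2 - 16*r*v + 3*v^2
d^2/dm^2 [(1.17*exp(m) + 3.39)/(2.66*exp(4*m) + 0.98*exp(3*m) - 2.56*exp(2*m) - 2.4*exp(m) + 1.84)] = (74.5060679999999*exp(8*m) + 417.33006*exp(7*m) + 191.812404*exp(6*m) - 189.295092*exp(5*m) - 179.218176*exp(4*m) - 227.167152*exp(3*m) + 40.535856*exp(2*m) + 88.566144*exp(m) + 18.931392)*exp(m)/(18.821096*exp(12*m) + 20.802264*exp(11*m) - 46.676616*exp(10*m) - 90.043576*exp(9*m) + 46.441248*exp(8*m) + 139.190016*exp(7*m) - 4.56227200000001*exp(6*m) - 128.428032*exp(5*m) - 7.00992*exp(4*m) + 63.959424*exp(3*m) + 5.793792*exp(2*m) - 24.37632*exp(m) + 6.229504)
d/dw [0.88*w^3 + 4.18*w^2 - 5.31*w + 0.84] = 2.64*w^2 + 8.36*w - 5.31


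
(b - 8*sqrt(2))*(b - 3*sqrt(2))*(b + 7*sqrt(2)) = b^3 - 4*sqrt(2)*b^2 - 106*b + 336*sqrt(2)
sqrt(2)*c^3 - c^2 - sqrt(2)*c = c*(c - sqrt(2))*(sqrt(2)*c + 1)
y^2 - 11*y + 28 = (y - 7)*(y - 4)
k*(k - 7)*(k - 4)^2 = k^4 - 15*k^3 + 72*k^2 - 112*k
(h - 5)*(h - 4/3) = h^2 - 19*h/3 + 20/3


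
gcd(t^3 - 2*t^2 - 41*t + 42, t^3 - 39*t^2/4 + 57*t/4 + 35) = t - 7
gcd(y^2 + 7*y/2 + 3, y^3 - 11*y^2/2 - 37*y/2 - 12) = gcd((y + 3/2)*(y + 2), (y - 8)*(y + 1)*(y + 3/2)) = y + 3/2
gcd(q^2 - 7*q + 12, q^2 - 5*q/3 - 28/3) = q - 4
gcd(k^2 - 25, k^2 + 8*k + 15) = k + 5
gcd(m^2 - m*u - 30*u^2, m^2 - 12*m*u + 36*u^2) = -m + 6*u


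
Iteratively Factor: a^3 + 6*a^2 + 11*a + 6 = (a + 1)*(a^2 + 5*a + 6) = (a + 1)*(a + 2)*(a + 3)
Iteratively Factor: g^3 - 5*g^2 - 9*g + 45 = (g + 3)*(g^2 - 8*g + 15) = (g - 5)*(g + 3)*(g - 3)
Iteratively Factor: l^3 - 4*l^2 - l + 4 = (l + 1)*(l^2 - 5*l + 4) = (l - 1)*(l + 1)*(l - 4)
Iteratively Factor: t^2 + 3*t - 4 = (t + 4)*(t - 1)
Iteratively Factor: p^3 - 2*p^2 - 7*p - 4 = (p + 1)*(p^2 - 3*p - 4) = (p - 4)*(p + 1)*(p + 1)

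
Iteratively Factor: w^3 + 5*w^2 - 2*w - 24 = (w + 4)*(w^2 + w - 6) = (w - 2)*(w + 4)*(w + 3)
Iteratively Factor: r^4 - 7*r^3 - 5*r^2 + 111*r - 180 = (r - 3)*(r^3 - 4*r^2 - 17*r + 60) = (r - 5)*(r - 3)*(r^2 + r - 12) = (r - 5)*(r - 3)^2*(r + 4)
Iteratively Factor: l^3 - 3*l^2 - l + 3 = (l - 1)*(l^2 - 2*l - 3) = (l - 1)*(l + 1)*(l - 3)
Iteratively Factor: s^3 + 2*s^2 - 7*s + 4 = (s + 4)*(s^2 - 2*s + 1) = (s - 1)*(s + 4)*(s - 1)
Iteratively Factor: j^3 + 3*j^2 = (j + 3)*(j^2) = j*(j + 3)*(j)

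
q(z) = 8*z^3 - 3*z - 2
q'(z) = 24*z^2 - 3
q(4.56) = 742.87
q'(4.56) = 496.05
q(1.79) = 38.51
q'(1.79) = 73.90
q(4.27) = 608.03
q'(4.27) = 434.59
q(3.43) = 310.54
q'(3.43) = 279.36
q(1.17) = 7.30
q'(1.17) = 29.85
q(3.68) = 385.65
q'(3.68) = 322.02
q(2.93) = 190.44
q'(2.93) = 203.04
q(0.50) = -2.50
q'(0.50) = 3.00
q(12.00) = 13786.00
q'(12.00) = 3453.00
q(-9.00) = -5807.00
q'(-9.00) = 1941.00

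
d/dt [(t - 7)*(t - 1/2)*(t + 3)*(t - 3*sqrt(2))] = 4*t^3 - 27*t^2/2 - 9*sqrt(2)*t^2 - 38*t + 27*sqrt(2)*t + 21/2 + 57*sqrt(2)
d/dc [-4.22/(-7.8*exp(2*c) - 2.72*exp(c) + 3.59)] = (-65.832*exp(c) - 11.4784)*exp(c)/(7.8*exp(2*c) + 2.72*exp(c) - 3.59)^2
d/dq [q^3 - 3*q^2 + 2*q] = 3*q^2 - 6*q + 2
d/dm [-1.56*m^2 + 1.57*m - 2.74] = 1.57 - 3.12*m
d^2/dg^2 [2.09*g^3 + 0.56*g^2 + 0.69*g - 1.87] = 12.54*g + 1.12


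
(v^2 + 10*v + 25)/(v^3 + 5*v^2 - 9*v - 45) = (v + 5)/(v^2 - 9)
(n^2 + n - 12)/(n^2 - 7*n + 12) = (n + 4)/(n - 4)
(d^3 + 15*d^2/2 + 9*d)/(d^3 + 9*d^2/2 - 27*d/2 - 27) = d/(d - 3)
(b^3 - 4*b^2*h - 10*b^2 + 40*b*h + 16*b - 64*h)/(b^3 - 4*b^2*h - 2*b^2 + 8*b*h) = (b - 8)/b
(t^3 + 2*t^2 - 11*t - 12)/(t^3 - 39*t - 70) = (-t^3 - 2*t^2 + 11*t + 12)/(-t^3 + 39*t + 70)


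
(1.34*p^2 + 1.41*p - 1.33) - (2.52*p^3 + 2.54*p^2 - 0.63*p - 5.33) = -2.52*p^3 - 1.2*p^2 + 2.04*p + 4.0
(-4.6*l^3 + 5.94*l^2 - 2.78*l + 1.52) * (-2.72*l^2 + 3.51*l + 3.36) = 12.512*l^5 - 32.3028*l^4 + 12.955*l^3 + 6.0662*l^2 - 4.0056*l + 5.1072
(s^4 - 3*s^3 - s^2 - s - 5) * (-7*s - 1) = -7*s^5 + 20*s^4 + 10*s^3 + 8*s^2 + 36*s + 5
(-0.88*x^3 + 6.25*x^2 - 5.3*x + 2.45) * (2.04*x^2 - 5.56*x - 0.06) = -1.7952*x^5 + 17.6428*x^4 - 45.5092*x^3 + 34.091*x^2 - 13.304*x - 0.147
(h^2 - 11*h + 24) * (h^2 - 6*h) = h^4 - 17*h^3 + 90*h^2 - 144*h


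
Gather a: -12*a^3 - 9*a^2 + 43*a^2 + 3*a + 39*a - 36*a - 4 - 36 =-12*a^3 + 34*a^2 + 6*a - 40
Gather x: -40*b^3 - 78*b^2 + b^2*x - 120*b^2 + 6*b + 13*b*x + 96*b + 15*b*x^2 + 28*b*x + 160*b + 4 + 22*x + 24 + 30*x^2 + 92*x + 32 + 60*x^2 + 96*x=-40*b^3 - 198*b^2 + 262*b + x^2*(15*b + 90) + x*(b^2 + 41*b + 210) + 60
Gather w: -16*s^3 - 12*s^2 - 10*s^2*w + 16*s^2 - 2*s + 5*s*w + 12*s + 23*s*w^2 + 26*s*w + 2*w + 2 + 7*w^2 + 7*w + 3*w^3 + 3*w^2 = -16*s^3 + 4*s^2 + 10*s + 3*w^3 + w^2*(23*s + 10) + w*(-10*s^2 + 31*s + 9) + 2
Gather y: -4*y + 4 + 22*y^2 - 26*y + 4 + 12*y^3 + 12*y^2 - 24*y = 12*y^3 + 34*y^2 - 54*y + 8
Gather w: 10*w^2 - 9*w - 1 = 10*w^2 - 9*w - 1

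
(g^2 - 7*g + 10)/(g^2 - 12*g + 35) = (g - 2)/(g - 7)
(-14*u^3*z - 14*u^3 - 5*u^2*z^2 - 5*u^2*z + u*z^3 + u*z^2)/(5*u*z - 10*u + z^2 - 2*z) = u*(-14*u^2*z - 14*u^2 - 5*u*z^2 - 5*u*z + z^3 + z^2)/(5*u*z - 10*u + z^2 - 2*z)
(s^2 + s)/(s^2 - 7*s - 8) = s/(s - 8)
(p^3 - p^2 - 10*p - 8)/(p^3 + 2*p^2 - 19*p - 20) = (p + 2)/(p + 5)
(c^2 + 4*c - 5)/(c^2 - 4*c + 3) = (c + 5)/(c - 3)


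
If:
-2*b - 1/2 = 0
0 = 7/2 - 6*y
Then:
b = -1/4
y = 7/12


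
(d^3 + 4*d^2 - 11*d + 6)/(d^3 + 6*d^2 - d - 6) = (d - 1)/(d + 1)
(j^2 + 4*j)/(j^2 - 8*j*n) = (j + 4)/(j - 8*n)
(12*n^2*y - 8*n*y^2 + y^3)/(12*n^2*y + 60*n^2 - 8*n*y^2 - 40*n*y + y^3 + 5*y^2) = y/(y + 5)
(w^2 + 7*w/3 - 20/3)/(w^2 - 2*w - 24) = (w - 5/3)/(w - 6)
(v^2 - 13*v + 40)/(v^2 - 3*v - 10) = (v - 8)/(v + 2)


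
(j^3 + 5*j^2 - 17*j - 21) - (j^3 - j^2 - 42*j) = 6*j^2 + 25*j - 21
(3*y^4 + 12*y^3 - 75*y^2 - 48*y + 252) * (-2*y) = -6*y^5 - 24*y^4 + 150*y^3 + 96*y^2 - 504*y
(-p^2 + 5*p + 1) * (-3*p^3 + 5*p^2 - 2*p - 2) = 3*p^5 - 20*p^4 + 24*p^3 - 3*p^2 - 12*p - 2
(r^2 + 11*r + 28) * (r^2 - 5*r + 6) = r^4 + 6*r^3 - 21*r^2 - 74*r + 168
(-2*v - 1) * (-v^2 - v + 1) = 2*v^3 + 3*v^2 - v - 1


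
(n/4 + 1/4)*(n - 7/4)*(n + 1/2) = n^3/4 - n^2/16 - 17*n/32 - 7/32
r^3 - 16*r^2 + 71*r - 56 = (r - 8)*(r - 7)*(r - 1)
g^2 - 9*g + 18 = (g - 6)*(g - 3)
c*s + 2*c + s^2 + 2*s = (c + s)*(s + 2)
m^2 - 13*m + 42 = (m - 7)*(m - 6)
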